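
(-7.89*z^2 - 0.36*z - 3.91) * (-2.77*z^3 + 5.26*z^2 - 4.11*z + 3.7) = 21.8553*z^5 - 40.5042*z^4 + 41.365*z^3 - 48.28*z^2 + 14.7381*z - 14.467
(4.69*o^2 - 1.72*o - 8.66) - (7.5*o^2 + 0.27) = -2.81*o^2 - 1.72*o - 8.93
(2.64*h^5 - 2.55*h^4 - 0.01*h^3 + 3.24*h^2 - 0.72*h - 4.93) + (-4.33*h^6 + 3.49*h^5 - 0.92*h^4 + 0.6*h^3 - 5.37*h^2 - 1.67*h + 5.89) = -4.33*h^6 + 6.13*h^5 - 3.47*h^4 + 0.59*h^3 - 2.13*h^2 - 2.39*h + 0.96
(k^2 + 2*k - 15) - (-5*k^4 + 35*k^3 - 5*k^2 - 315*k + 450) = 5*k^4 - 35*k^3 + 6*k^2 + 317*k - 465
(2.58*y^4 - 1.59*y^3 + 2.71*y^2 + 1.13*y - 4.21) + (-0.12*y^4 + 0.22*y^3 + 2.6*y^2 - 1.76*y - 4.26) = 2.46*y^4 - 1.37*y^3 + 5.31*y^2 - 0.63*y - 8.47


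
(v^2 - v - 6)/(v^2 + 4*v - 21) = (v + 2)/(v + 7)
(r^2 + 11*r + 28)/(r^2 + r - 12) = (r + 7)/(r - 3)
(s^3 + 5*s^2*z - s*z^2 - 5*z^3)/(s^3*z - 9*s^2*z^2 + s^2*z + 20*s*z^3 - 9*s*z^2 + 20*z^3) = (s^3 + 5*s^2*z - s*z^2 - 5*z^3)/(z*(s^3 - 9*s^2*z + s^2 + 20*s*z^2 - 9*s*z + 20*z^2))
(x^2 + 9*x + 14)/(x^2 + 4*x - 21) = (x + 2)/(x - 3)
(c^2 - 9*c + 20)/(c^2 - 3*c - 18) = (-c^2 + 9*c - 20)/(-c^2 + 3*c + 18)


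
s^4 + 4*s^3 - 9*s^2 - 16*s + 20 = (s - 2)*(s - 1)*(s + 2)*(s + 5)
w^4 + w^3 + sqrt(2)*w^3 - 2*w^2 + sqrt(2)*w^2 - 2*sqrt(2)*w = w*(w - 1)*(w + 2)*(w + sqrt(2))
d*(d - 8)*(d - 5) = d^3 - 13*d^2 + 40*d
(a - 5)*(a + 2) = a^2 - 3*a - 10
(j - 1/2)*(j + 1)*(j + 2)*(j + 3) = j^4 + 11*j^3/2 + 8*j^2 + j/2 - 3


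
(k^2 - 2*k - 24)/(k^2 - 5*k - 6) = (k + 4)/(k + 1)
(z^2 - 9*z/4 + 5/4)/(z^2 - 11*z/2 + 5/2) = (4*z^2 - 9*z + 5)/(2*(2*z^2 - 11*z + 5))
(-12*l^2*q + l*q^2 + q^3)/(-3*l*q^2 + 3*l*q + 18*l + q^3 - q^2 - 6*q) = q*(4*l + q)/(q^2 - q - 6)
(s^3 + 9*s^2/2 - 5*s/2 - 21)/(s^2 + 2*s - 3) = (s^2 + 3*s/2 - 7)/(s - 1)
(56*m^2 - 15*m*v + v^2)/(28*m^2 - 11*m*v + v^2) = (-8*m + v)/(-4*m + v)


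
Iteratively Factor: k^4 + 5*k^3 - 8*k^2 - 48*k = (k + 4)*(k^3 + k^2 - 12*k) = (k - 3)*(k + 4)*(k^2 + 4*k) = k*(k - 3)*(k + 4)*(k + 4)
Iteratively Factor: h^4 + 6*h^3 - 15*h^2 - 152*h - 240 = (h + 4)*(h^3 + 2*h^2 - 23*h - 60) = (h + 4)^2*(h^2 - 2*h - 15) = (h + 3)*(h + 4)^2*(h - 5)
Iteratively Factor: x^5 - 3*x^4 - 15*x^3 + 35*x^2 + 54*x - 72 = (x - 4)*(x^4 + x^3 - 11*x^2 - 9*x + 18) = (x - 4)*(x - 1)*(x^3 + 2*x^2 - 9*x - 18) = (x - 4)*(x - 1)*(x + 2)*(x^2 - 9) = (x - 4)*(x - 1)*(x + 2)*(x + 3)*(x - 3)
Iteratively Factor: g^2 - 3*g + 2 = (g - 2)*(g - 1)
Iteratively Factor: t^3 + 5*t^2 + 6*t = (t)*(t^2 + 5*t + 6) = t*(t + 3)*(t + 2)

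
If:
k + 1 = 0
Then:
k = -1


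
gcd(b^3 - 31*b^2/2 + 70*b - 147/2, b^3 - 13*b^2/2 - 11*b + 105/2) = b - 7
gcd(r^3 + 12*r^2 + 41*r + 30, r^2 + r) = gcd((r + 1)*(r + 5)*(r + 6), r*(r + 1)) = r + 1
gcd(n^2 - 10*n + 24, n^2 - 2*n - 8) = n - 4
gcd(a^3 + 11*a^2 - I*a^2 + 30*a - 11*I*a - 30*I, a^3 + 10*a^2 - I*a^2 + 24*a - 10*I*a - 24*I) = a^2 + a*(6 - I) - 6*I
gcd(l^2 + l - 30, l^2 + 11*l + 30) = l + 6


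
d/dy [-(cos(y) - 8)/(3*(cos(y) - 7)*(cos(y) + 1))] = (sin(y)^2 + 16*cos(y) - 56)*sin(y)/(3*(cos(y) - 7)^2*(cos(y) + 1)^2)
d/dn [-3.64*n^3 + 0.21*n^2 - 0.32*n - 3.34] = -10.92*n^2 + 0.42*n - 0.32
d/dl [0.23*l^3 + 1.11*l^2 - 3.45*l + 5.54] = 0.69*l^2 + 2.22*l - 3.45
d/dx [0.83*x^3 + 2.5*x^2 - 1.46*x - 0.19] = 2.49*x^2 + 5.0*x - 1.46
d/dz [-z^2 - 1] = -2*z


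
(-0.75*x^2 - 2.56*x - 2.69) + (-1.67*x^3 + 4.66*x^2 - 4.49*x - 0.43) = -1.67*x^3 + 3.91*x^2 - 7.05*x - 3.12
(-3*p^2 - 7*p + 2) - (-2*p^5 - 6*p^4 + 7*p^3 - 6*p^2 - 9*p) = 2*p^5 + 6*p^4 - 7*p^3 + 3*p^2 + 2*p + 2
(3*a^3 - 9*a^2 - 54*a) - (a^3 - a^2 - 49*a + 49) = 2*a^3 - 8*a^2 - 5*a - 49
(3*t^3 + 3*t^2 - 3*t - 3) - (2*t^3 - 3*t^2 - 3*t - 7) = t^3 + 6*t^2 + 4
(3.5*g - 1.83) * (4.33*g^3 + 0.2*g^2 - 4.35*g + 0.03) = 15.155*g^4 - 7.2239*g^3 - 15.591*g^2 + 8.0655*g - 0.0549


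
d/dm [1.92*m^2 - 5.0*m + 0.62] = 3.84*m - 5.0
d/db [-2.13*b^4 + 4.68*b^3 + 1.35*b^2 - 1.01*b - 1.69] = -8.52*b^3 + 14.04*b^2 + 2.7*b - 1.01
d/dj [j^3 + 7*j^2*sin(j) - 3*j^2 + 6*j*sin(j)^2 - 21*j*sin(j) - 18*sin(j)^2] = 7*j^2*cos(j) + 3*j^2 + 14*j*sin(j) + 6*j*sin(2*j) - 21*j*cos(j) - 6*j + 6*sin(j)^2 - 21*sin(j) - 18*sin(2*j)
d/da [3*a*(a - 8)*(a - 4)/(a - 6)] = 6*(a^3 - 15*a^2 + 72*a - 96)/(a^2 - 12*a + 36)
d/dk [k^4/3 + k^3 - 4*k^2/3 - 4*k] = 4*k^3/3 + 3*k^2 - 8*k/3 - 4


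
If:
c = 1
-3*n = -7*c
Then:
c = 1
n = 7/3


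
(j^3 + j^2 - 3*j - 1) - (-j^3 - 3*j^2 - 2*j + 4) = 2*j^3 + 4*j^2 - j - 5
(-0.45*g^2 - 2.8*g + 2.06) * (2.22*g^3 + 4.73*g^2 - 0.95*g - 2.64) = -0.999*g^5 - 8.3445*g^4 - 8.2433*g^3 + 13.5918*g^2 + 5.435*g - 5.4384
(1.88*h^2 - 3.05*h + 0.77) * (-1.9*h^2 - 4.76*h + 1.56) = -3.572*h^4 - 3.1538*h^3 + 15.9878*h^2 - 8.4232*h + 1.2012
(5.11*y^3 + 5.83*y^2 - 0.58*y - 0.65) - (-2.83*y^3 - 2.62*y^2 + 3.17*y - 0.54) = 7.94*y^3 + 8.45*y^2 - 3.75*y - 0.11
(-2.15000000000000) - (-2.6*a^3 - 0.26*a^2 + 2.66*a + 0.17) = 2.6*a^3 + 0.26*a^2 - 2.66*a - 2.32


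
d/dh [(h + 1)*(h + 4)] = 2*h + 5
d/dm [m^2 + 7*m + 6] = 2*m + 7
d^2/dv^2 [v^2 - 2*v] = 2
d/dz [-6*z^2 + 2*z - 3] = 2 - 12*z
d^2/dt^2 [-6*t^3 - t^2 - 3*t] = -36*t - 2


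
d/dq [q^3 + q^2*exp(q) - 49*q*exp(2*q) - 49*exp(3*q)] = q^2*exp(q) + 3*q^2 - 98*q*exp(2*q) + 2*q*exp(q) - 147*exp(3*q) - 49*exp(2*q)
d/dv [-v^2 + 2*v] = 2 - 2*v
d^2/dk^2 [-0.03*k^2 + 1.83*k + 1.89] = -0.0600000000000000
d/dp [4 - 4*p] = -4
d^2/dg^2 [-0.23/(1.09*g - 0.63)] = -0.546526/(1.09*g - 0.63)^3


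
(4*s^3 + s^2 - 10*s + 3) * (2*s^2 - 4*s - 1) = 8*s^5 - 14*s^4 - 28*s^3 + 45*s^2 - 2*s - 3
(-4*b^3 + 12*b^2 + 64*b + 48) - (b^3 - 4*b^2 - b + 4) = -5*b^3 + 16*b^2 + 65*b + 44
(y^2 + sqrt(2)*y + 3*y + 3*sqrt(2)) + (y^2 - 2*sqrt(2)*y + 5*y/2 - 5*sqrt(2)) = 2*y^2 - sqrt(2)*y + 11*y/2 - 2*sqrt(2)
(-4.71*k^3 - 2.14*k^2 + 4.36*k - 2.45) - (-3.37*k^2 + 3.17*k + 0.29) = -4.71*k^3 + 1.23*k^2 + 1.19*k - 2.74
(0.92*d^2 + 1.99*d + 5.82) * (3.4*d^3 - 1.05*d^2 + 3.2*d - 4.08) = 3.128*d^5 + 5.8*d^4 + 20.6425*d^3 - 3.4966*d^2 + 10.5048*d - 23.7456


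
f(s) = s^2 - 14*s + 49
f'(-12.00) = -38.00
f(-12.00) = 361.00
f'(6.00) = -2.00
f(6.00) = 1.00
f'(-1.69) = -17.38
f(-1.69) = 75.52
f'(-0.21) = -14.42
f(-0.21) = 51.98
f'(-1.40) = -16.80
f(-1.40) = 70.56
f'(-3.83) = -21.66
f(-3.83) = 117.29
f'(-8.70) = -31.40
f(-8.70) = 246.49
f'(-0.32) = -14.64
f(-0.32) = 53.58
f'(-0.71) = -15.42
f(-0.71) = 59.44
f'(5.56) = -2.88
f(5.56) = 2.07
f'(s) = 2*s - 14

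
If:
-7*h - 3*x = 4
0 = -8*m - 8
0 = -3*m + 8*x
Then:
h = -23/56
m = -1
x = -3/8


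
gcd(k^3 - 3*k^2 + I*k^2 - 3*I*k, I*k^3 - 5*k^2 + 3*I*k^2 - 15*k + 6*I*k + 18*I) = 1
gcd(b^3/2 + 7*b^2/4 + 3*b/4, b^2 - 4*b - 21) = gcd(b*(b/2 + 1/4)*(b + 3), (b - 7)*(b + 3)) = b + 3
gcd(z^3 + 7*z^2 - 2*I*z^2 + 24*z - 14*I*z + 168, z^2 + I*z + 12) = z + 4*I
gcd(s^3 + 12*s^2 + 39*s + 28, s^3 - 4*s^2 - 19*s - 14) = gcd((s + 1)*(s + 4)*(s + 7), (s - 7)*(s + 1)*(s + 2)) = s + 1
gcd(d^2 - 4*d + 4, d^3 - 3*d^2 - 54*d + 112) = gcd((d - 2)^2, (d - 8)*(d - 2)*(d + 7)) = d - 2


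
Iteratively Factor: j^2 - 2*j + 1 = (j - 1)*(j - 1)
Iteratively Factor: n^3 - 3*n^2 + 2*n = (n - 2)*(n^2 - n) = n*(n - 2)*(n - 1)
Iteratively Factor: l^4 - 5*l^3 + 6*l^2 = (l)*(l^3 - 5*l^2 + 6*l) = l^2*(l^2 - 5*l + 6) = l^2*(l - 3)*(l - 2)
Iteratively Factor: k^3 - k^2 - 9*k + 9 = (k - 3)*(k^2 + 2*k - 3) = (k - 3)*(k - 1)*(k + 3)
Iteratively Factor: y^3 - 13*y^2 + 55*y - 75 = (y - 3)*(y^2 - 10*y + 25) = (y - 5)*(y - 3)*(y - 5)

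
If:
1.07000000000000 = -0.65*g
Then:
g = -1.65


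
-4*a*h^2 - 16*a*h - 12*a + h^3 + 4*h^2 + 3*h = (-4*a + h)*(h + 1)*(h + 3)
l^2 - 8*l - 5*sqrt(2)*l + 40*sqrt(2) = (l - 8)*(l - 5*sqrt(2))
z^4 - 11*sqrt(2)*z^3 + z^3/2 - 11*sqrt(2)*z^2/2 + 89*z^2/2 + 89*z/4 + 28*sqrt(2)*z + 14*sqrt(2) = (z + 1/2)*(z - 8*sqrt(2))*(z - 7*sqrt(2)/2)*(z + sqrt(2)/2)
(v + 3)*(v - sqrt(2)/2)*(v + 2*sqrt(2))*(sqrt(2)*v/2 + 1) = sqrt(2)*v^4/2 + 3*sqrt(2)*v^3/2 + 5*v^3/2 + sqrt(2)*v^2/2 + 15*v^2/2 - 2*v + 3*sqrt(2)*v/2 - 6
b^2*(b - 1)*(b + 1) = b^4 - b^2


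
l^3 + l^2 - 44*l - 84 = (l - 7)*(l + 2)*(l + 6)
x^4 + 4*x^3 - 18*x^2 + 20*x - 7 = (x - 1)^3*(x + 7)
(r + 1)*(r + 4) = r^2 + 5*r + 4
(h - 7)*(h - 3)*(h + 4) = h^3 - 6*h^2 - 19*h + 84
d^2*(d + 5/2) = d^3 + 5*d^2/2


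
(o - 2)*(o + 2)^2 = o^3 + 2*o^2 - 4*o - 8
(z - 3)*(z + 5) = z^2 + 2*z - 15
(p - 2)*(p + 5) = p^2 + 3*p - 10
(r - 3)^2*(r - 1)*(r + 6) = r^4 - r^3 - 27*r^2 + 81*r - 54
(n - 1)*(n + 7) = n^2 + 6*n - 7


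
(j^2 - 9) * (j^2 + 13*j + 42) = j^4 + 13*j^3 + 33*j^2 - 117*j - 378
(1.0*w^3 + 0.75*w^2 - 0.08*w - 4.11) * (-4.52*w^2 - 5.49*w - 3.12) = -4.52*w^5 - 8.88*w^4 - 6.8759*w^3 + 16.6764*w^2 + 22.8135*w + 12.8232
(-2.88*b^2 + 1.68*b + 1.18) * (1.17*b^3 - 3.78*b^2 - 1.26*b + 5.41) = -3.3696*b^5 + 12.852*b^4 - 1.341*b^3 - 22.158*b^2 + 7.602*b + 6.3838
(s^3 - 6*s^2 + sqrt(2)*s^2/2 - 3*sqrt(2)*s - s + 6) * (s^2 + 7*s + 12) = s^5 + sqrt(2)*s^4/2 + s^4 - 31*s^3 + sqrt(2)*s^3/2 - 73*s^2 - 15*sqrt(2)*s^2 - 36*sqrt(2)*s + 30*s + 72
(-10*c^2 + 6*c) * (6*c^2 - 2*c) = -60*c^4 + 56*c^3 - 12*c^2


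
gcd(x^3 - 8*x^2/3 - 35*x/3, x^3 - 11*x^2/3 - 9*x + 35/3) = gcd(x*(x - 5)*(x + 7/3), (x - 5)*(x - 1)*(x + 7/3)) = x^2 - 8*x/3 - 35/3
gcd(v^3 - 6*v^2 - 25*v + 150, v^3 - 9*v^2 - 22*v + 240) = v^2 - v - 30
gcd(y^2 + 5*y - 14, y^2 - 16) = 1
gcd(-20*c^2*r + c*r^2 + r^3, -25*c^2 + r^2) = 5*c + r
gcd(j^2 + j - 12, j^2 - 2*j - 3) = j - 3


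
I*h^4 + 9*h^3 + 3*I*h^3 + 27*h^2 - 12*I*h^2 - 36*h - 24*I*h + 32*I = (h + 4)*(h - 8*I)*(h - I)*(I*h - I)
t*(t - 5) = t^2 - 5*t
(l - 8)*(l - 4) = l^2 - 12*l + 32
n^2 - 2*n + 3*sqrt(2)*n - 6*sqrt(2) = (n - 2)*(n + 3*sqrt(2))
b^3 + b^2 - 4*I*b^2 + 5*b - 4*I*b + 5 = (b + 1)*(b - 5*I)*(b + I)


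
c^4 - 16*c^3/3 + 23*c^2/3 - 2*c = c*(c - 3)*(c - 2)*(c - 1/3)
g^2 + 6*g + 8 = (g + 2)*(g + 4)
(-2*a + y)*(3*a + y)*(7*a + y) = -42*a^3 + a^2*y + 8*a*y^2 + y^3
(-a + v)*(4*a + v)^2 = -16*a^3 + 8*a^2*v + 7*a*v^2 + v^3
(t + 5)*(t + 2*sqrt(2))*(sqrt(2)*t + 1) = sqrt(2)*t^3 + 5*t^2 + 5*sqrt(2)*t^2 + 2*sqrt(2)*t + 25*t + 10*sqrt(2)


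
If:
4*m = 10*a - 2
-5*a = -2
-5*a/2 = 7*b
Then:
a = 2/5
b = -1/7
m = 1/2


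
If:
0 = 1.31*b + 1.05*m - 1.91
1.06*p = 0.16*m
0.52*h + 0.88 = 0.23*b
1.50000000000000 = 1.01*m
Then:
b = 0.27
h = -1.57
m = 1.49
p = 0.22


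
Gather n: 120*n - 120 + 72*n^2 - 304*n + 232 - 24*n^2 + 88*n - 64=48*n^2 - 96*n + 48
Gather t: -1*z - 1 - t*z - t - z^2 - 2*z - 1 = t*(-z - 1) - z^2 - 3*z - 2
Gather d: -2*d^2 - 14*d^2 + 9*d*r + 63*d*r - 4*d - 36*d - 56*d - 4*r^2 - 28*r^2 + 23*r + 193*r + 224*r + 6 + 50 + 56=-16*d^2 + d*(72*r - 96) - 32*r^2 + 440*r + 112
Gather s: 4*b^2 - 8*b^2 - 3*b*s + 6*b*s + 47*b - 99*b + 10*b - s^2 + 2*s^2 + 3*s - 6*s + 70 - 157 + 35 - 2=-4*b^2 - 42*b + s^2 + s*(3*b - 3) - 54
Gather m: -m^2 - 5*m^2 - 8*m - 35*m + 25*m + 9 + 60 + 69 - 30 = -6*m^2 - 18*m + 108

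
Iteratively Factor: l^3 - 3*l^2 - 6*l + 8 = (l + 2)*(l^2 - 5*l + 4) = (l - 4)*(l + 2)*(l - 1)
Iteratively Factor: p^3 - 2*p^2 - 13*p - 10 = (p + 1)*(p^2 - 3*p - 10) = (p - 5)*(p + 1)*(p + 2)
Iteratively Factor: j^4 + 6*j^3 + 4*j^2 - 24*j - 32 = (j + 2)*(j^3 + 4*j^2 - 4*j - 16) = (j + 2)^2*(j^2 + 2*j - 8) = (j - 2)*(j + 2)^2*(j + 4)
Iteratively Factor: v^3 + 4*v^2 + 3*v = (v + 1)*(v^2 + 3*v) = (v + 1)*(v + 3)*(v)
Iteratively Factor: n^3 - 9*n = (n)*(n^2 - 9) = n*(n - 3)*(n + 3)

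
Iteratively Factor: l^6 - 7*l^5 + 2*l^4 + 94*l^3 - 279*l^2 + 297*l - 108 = (l - 3)*(l^5 - 4*l^4 - 10*l^3 + 64*l^2 - 87*l + 36) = (l - 3)*(l + 4)*(l^4 - 8*l^3 + 22*l^2 - 24*l + 9) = (l - 3)*(l - 1)*(l + 4)*(l^3 - 7*l^2 + 15*l - 9) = (l - 3)*(l - 1)^2*(l + 4)*(l^2 - 6*l + 9) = (l - 3)^2*(l - 1)^2*(l + 4)*(l - 3)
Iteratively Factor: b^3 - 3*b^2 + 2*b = (b - 2)*(b^2 - b) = b*(b - 2)*(b - 1)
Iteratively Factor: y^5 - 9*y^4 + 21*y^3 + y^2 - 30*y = (y - 5)*(y^4 - 4*y^3 + y^2 + 6*y) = (y - 5)*(y - 2)*(y^3 - 2*y^2 - 3*y) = (y - 5)*(y - 2)*(y + 1)*(y^2 - 3*y) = y*(y - 5)*(y - 2)*(y + 1)*(y - 3)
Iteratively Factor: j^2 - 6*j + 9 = (j - 3)*(j - 3)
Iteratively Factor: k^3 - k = (k - 1)*(k^2 + k) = k*(k - 1)*(k + 1)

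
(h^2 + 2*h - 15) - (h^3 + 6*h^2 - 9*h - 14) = -h^3 - 5*h^2 + 11*h - 1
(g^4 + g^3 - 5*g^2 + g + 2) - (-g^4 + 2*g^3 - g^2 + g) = 2*g^4 - g^3 - 4*g^2 + 2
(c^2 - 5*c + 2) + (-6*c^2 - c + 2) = -5*c^2 - 6*c + 4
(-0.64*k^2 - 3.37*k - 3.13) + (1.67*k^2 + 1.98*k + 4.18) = 1.03*k^2 - 1.39*k + 1.05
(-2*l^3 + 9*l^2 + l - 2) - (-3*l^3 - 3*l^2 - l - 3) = l^3 + 12*l^2 + 2*l + 1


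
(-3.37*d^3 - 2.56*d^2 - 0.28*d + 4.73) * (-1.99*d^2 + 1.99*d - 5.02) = 6.7063*d^5 - 1.6119*d^4 + 12.3802*d^3 + 2.8813*d^2 + 10.8183*d - 23.7446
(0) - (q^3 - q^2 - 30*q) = -q^3 + q^2 + 30*q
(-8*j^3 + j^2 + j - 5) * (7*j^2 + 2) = -56*j^5 + 7*j^4 - 9*j^3 - 33*j^2 + 2*j - 10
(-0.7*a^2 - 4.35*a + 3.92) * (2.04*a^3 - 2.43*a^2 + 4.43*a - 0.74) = -1.428*a^5 - 7.173*a^4 + 15.4663*a^3 - 28.2781*a^2 + 20.5846*a - 2.9008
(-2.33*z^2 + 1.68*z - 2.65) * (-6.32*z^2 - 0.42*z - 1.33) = 14.7256*z^4 - 9.639*z^3 + 19.1413*z^2 - 1.1214*z + 3.5245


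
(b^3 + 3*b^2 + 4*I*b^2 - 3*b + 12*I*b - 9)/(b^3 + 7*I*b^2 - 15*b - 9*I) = (b + 3)/(b + 3*I)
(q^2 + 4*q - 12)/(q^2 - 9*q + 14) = (q + 6)/(q - 7)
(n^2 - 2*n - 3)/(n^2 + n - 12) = (n + 1)/(n + 4)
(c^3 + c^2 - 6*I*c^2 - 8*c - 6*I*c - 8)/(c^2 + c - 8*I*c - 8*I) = (c^2 - 6*I*c - 8)/(c - 8*I)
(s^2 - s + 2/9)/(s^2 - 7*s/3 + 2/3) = (s - 2/3)/(s - 2)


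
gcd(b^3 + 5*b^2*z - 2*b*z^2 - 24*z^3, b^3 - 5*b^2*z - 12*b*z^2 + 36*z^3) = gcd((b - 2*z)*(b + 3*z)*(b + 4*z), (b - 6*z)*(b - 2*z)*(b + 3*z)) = -b^2 - b*z + 6*z^2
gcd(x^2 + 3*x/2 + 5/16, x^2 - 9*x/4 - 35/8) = x + 5/4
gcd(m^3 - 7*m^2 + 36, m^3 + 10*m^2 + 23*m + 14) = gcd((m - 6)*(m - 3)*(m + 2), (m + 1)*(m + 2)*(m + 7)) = m + 2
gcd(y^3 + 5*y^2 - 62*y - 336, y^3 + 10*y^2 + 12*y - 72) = y + 6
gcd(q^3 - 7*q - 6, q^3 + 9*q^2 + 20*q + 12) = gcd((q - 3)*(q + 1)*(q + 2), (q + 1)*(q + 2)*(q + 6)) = q^2 + 3*q + 2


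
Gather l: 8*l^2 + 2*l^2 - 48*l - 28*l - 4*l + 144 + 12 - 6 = 10*l^2 - 80*l + 150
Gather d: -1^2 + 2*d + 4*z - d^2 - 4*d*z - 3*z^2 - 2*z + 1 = -d^2 + d*(2 - 4*z) - 3*z^2 + 2*z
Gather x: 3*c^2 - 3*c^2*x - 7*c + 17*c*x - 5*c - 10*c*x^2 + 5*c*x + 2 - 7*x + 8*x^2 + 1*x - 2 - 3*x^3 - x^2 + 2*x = 3*c^2 - 12*c - 3*x^3 + x^2*(7 - 10*c) + x*(-3*c^2 + 22*c - 4)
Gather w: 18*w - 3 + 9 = 18*w + 6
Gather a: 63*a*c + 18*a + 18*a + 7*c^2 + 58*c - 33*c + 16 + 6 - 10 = a*(63*c + 36) + 7*c^2 + 25*c + 12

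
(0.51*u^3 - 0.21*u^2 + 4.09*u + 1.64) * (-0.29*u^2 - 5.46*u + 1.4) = -0.1479*u^5 - 2.7237*u^4 + 0.6745*u^3 - 23.101*u^2 - 3.2284*u + 2.296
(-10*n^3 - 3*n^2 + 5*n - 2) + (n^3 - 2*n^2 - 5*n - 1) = -9*n^3 - 5*n^2 - 3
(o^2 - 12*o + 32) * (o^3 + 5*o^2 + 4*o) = o^5 - 7*o^4 - 24*o^3 + 112*o^2 + 128*o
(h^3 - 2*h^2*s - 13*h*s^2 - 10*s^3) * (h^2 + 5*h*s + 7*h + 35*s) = h^5 + 3*h^4*s + 7*h^4 - 23*h^3*s^2 + 21*h^3*s - 75*h^2*s^3 - 161*h^2*s^2 - 50*h*s^4 - 525*h*s^3 - 350*s^4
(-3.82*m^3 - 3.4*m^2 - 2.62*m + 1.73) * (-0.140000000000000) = 0.5348*m^3 + 0.476*m^2 + 0.3668*m - 0.2422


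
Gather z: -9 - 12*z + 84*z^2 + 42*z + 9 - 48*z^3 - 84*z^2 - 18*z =-48*z^3 + 12*z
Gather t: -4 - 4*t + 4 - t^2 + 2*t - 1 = -t^2 - 2*t - 1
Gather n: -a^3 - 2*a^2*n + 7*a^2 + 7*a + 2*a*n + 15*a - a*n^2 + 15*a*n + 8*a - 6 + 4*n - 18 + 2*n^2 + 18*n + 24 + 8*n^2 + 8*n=-a^3 + 7*a^2 + 30*a + n^2*(10 - a) + n*(-2*a^2 + 17*a + 30)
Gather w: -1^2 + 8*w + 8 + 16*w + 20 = 24*w + 27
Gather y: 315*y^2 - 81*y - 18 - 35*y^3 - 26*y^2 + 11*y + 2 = -35*y^3 + 289*y^2 - 70*y - 16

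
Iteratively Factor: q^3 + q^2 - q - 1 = (q - 1)*(q^2 + 2*q + 1) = (q - 1)*(q + 1)*(q + 1)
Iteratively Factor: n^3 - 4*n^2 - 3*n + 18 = (n - 3)*(n^2 - n - 6) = (n - 3)^2*(n + 2)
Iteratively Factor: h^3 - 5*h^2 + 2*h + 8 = (h + 1)*(h^2 - 6*h + 8) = (h - 2)*(h + 1)*(h - 4)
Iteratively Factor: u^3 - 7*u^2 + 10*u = (u)*(u^2 - 7*u + 10) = u*(u - 5)*(u - 2)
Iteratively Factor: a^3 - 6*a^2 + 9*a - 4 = (a - 1)*(a^2 - 5*a + 4) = (a - 1)^2*(a - 4)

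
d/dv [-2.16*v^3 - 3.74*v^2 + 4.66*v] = -6.48*v^2 - 7.48*v + 4.66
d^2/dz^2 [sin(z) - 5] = -sin(z)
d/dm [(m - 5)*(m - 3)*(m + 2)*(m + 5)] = 4*m^3 - 3*m^2 - 62*m + 25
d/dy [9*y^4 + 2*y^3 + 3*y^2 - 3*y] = 36*y^3 + 6*y^2 + 6*y - 3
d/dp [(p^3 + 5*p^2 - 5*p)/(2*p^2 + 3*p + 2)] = (2*p^4 + 6*p^3 + 31*p^2 + 20*p - 10)/(4*p^4 + 12*p^3 + 17*p^2 + 12*p + 4)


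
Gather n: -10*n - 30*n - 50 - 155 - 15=-40*n - 220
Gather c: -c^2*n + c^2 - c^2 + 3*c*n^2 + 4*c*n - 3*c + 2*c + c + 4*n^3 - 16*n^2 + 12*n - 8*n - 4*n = -c^2*n + c*(3*n^2 + 4*n) + 4*n^3 - 16*n^2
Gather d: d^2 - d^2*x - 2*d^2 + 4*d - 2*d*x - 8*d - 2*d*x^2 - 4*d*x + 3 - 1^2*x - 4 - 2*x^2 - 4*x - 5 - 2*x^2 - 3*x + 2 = d^2*(-x - 1) + d*(-2*x^2 - 6*x - 4) - 4*x^2 - 8*x - 4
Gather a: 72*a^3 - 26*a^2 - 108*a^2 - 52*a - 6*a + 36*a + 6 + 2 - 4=72*a^3 - 134*a^2 - 22*a + 4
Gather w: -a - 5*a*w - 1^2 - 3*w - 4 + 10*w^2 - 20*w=-a + 10*w^2 + w*(-5*a - 23) - 5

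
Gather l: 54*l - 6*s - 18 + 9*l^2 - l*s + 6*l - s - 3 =9*l^2 + l*(60 - s) - 7*s - 21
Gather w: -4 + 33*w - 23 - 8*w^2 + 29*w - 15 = -8*w^2 + 62*w - 42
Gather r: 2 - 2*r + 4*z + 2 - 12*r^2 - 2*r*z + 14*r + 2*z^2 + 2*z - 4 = -12*r^2 + r*(12 - 2*z) + 2*z^2 + 6*z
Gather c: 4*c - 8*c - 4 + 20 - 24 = -4*c - 8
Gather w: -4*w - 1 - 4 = -4*w - 5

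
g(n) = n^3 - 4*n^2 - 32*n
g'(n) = 3*n^2 - 8*n - 32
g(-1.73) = 38.21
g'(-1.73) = -9.18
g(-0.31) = 9.51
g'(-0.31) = -29.23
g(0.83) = -28.74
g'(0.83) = -36.57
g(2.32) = -83.28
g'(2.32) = -34.41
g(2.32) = -83.28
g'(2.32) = -34.41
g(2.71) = -96.19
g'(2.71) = -31.65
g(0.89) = -30.94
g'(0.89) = -36.74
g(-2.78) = 36.56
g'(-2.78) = 13.43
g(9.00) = 117.00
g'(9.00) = 139.00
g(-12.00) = -1920.00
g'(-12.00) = 496.00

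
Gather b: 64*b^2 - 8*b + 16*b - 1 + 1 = 64*b^2 + 8*b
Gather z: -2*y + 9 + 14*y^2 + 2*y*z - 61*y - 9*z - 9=14*y^2 - 63*y + z*(2*y - 9)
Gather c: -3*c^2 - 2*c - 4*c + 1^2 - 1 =-3*c^2 - 6*c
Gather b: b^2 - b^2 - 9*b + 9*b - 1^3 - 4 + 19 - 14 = 0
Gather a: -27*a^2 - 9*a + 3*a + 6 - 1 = -27*a^2 - 6*a + 5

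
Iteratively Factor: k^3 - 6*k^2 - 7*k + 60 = (k + 3)*(k^2 - 9*k + 20) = (k - 5)*(k + 3)*(k - 4)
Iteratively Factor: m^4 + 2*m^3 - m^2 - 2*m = (m)*(m^3 + 2*m^2 - m - 2) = m*(m + 2)*(m^2 - 1) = m*(m + 1)*(m + 2)*(m - 1)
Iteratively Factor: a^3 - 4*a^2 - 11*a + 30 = (a - 5)*(a^2 + a - 6) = (a - 5)*(a - 2)*(a + 3)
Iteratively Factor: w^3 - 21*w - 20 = (w - 5)*(w^2 + 5*w + 4) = (w - 5)*(w + 4)*(w + 1)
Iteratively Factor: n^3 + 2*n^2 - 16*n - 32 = (n - 4)*(n^2 + 6*n + 8) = (n - 4)*(n + 2)*(n + 4)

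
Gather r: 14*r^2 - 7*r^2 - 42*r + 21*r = 7*r^2 - 21*r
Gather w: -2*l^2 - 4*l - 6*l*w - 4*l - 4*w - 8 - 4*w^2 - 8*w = -2*l^2 - 8*l - 4*w^2 + w*(-6*l - 12) - 8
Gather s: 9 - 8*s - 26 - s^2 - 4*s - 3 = -s^2 - 12*s - 20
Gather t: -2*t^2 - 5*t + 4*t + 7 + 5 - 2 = -2*t^2 - t + 10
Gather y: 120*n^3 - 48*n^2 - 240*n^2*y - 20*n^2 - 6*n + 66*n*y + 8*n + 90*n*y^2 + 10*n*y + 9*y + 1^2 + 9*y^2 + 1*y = 120*n^3 - 68*n^2 + 2*n + y^2*(90*n + 9) + y*(-240*n^2 + 76*n + 10) + 1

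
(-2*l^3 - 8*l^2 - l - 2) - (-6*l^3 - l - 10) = 4*l^3 - 8*l^2 + 8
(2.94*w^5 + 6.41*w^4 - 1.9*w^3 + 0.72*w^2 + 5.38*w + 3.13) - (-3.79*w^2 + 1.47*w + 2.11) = 2.94*w^5 + 6.41*w^4 - 1.9*w^3 + 4.51*w^2 + 3.91*w + 1.02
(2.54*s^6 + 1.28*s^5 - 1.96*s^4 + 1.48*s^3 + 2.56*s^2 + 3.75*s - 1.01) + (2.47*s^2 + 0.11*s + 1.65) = 2.54*s^6 + 1.28*s^5 - 1.96*s^4 + 1.48*s^3 + 5.03*s^2 + 3.86*s + 0.64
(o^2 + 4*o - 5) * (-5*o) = -5*o^3 - 20*o^2 + 25*o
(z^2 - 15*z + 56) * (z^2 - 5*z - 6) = z^4 - 20*z^3 + 125*z^2 - 190*z - 336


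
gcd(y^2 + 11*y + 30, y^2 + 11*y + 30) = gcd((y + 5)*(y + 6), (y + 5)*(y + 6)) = y^2 + 11*y + 30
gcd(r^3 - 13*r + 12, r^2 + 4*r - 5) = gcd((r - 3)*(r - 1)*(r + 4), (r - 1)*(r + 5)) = r - 1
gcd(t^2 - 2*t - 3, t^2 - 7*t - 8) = t + 1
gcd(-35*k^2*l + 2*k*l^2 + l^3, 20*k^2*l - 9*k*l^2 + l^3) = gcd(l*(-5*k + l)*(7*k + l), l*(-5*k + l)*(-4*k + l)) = 5*k*l - l^2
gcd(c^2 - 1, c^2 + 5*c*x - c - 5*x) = c - 1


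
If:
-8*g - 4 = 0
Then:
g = -1/2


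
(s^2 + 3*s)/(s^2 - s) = (s + 3)/(s - 1)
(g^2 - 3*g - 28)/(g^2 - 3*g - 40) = (-g^2 + 3*g + 28)/(-g^2 + 3*g + 40)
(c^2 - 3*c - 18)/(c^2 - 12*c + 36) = (c + 3)/(c - 6)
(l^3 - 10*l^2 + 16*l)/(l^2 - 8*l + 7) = l*(l^2 - 10*l + 16)/(l^2 - 8*l + 7)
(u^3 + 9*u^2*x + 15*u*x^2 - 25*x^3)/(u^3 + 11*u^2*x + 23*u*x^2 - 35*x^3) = (u + 5*x)/(u + 7*x)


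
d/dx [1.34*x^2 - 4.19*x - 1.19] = 2.68*x - 4.19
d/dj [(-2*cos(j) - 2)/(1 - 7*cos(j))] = 16*sin(j)/(7*cos(j) - 1)^2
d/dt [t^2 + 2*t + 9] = 2*t + 2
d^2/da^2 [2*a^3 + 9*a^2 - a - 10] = 12*a + 18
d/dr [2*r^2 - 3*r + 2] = 4*r - 3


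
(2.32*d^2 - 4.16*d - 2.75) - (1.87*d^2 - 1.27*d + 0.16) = 0.45*d^2 - 2.89*d - 2.91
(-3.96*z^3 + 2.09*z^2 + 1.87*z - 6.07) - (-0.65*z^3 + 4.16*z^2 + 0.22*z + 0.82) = -3.31*z^3 - 2.07*z^2 + 1.65*z - 6.89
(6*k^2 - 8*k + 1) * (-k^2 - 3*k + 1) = -6*k^4 - 10*k^3 + 29*k^2 - 11*k + 1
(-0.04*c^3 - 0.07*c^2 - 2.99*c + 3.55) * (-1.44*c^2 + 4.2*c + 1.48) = 0.0576*c^5 - 0.0672*c^4 + 3.9524*c^3 - 17.7736*c^2 + 10.4848*c + 5.254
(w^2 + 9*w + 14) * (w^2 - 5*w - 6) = w^4 + 4*w^3 - 37*w^2 - 124*w - 84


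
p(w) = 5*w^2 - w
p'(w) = 10*w - 1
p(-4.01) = 84.41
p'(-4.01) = -41.10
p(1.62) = 11.50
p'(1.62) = 15.20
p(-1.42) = 11.50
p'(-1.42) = -15.20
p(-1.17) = 8.01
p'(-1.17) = -12.70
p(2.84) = 37.49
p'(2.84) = 27.40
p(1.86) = 15.44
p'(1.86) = 17.60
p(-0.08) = 0.11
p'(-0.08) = -1.80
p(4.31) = 88.57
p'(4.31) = 42.10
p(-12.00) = 732.00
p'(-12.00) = -121.00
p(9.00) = 396.00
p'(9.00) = 89.00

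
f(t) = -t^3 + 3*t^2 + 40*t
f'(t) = -3*t^2 + 6*t + 40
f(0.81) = 33.84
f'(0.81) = 42.89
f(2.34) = 97.21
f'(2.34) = 37.61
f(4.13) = 145.93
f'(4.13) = 13.61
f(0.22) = 8.93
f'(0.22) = 41.17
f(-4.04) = -46.70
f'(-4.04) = -33.20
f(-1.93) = -58.84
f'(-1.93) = 17.25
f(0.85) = 35.55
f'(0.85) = 42.93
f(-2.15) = -62.19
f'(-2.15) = 13.23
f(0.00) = 0.00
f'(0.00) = 40.00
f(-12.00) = 1680.00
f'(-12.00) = -464.00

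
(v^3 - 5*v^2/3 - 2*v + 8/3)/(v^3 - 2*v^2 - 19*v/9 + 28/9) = 3*(v - 2)/(3*v - 7)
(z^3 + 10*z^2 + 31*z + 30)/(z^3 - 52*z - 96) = (z^2 + 8*z + 15)/(z^2 - 2*z - 48)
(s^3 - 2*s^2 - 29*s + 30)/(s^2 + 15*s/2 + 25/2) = 2*(s^2 - 7*s + 6)/(2*s + 5)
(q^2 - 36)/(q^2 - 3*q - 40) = (36 - q^2)/(-q^2 + 3*q + 40)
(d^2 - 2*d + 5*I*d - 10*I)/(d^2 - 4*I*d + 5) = (d^2 + d*(-2 + 5*I) - 10*I)/(d^2 - 4*I*d + 5)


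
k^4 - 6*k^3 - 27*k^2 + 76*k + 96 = (k - 8)*(k - 3)*(k + 1)*(k + 4)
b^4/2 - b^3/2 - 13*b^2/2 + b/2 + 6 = (b/2 + 1/2)*(b - 4)*(b - 1)*(b + 3)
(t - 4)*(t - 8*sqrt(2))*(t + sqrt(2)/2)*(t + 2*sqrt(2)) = t^4 - 11*sqrt(2)*t^3/2 - 4*t^3 - 38*t^2 + 22*sqrt(2)*t^2 - 16*sqrt(2)*t + 152*t + 64*sqrt(2)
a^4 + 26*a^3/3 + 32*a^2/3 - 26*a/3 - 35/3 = (a - 1)*(a + 1)*(a + 5/3)*(a + 7)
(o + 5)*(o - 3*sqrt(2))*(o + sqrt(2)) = o^3 - 2*sqrt(2)*o^2 + 5*o^2 - 10*sqrt(2)*o - 6*o - 30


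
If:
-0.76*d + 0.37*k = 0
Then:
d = 0.486842105263158*k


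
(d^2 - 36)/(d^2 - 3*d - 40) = (36 - d^2)/(-d^2 + 3*d + 40)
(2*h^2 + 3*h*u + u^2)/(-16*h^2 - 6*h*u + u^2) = (h + u)/(-8*h + u)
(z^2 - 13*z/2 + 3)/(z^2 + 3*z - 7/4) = 2*(z - 6)/(2*z + 7)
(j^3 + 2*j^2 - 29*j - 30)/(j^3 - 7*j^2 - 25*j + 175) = (j^2 + 7*j + 6)/(j^2 - 2*j - 35)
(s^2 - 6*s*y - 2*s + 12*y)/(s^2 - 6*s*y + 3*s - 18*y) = (s - 2)/(s + 3)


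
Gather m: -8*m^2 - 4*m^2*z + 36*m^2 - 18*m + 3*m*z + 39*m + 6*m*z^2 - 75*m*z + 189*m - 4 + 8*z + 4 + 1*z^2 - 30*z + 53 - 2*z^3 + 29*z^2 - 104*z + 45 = m^2*(28 - 4*z) + m*(6*z^2 - 72*z + 210) - 2*z^3 + 30*z^2 - 126*z + 98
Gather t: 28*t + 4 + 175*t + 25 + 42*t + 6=245*t + 35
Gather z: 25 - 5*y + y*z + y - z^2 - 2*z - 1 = -4*y - z^2 + z*(y - 2) + 24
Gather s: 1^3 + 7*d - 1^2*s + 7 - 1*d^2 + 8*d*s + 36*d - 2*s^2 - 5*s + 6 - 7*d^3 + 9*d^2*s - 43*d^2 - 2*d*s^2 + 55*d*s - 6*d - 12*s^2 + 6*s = -7*d^3 - 44*d^2 + 37*d + s^2*(-2*d - 14) + s*(9*d^2 + 63*d) + 14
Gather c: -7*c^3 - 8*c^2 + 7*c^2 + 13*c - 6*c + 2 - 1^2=-7*c^3 - c^2 + 7*c + 1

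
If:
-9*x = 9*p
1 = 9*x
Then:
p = -1/9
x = 1/9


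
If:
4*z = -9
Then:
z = -9/4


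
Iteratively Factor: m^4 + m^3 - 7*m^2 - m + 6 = (m - 1)*(m^3 + 2*m^2 - 5*m - 6) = (m - 1)*(m + 1)*(m^2 + m - 6) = (m - 2)*(m - 1)*(m + 1)*(m + 3)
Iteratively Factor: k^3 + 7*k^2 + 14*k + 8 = (k + 1)*(k^2 + 6*k + 8) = (k + 1)*(k + 2)*(k + 4)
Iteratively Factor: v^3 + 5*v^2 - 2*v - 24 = (v + 3)*(v^2 + 2*v - 8) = (v - 2)*(v + 3)*(v + 4)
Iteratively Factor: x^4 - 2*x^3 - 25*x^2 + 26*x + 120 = (x - 3)*(x^3 + x^2 - 22*x - 40) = (x - 3)*(x + 4)*(x^2 - 3*x - 10) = (x - 3)*(x + 2)*(x + 4)*(x - 5)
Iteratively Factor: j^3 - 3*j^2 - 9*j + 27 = (j + 3)*(j^2 - 6*j + 9) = (j - 3)*(j + 3)*(j - 3)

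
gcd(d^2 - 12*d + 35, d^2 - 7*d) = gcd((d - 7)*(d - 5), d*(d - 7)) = d - 7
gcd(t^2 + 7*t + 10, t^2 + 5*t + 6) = t + 2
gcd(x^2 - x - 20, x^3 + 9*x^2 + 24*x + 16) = x + 4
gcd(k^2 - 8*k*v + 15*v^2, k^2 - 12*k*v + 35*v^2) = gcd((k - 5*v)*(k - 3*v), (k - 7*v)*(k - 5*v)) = -k + 5*v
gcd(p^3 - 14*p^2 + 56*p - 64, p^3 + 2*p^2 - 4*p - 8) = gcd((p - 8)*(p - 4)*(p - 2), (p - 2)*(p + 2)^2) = p - 2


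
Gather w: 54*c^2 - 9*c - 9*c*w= 54*c^2 - 9*c*w - 9*c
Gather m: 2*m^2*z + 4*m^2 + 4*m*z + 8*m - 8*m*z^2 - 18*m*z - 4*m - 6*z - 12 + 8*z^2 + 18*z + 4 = m^2*(2*z + 4) + m*(-8*z^2 - 14*z + 4) + 8*z^2 + 12*z - 8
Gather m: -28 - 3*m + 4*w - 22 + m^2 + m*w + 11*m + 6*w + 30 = m^2 + m*(w + 8) + 10*w - 20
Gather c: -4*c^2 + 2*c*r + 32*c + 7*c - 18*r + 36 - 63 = -4*c^2 + c*(2*r + 39) - 18*r - 27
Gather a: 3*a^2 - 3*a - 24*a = 3*a^2 - 27*a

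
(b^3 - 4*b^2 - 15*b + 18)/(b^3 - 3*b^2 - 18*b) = (b - 1)/b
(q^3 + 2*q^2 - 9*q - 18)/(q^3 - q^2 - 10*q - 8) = (q^2 - 9)/(q^2 - 3*q - 4)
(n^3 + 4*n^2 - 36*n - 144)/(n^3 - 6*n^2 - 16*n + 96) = (n + 6)/(n - 4)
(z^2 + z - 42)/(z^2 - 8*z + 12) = (z + 7)/(z - 2)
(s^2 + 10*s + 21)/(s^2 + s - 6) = (s + 7)/(s - 2)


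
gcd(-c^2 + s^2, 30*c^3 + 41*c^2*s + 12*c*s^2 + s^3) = c + s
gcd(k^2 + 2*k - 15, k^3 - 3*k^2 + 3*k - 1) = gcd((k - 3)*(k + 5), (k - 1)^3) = 1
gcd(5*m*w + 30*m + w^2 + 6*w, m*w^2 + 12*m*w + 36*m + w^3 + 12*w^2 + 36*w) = w + 6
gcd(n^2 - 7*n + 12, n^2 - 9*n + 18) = n - 3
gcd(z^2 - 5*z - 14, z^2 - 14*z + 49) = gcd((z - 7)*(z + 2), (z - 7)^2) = z - 7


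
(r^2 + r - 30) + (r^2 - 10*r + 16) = 2*r^2 - 9*r - 14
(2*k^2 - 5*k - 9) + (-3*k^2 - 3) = -k^2 - 5*k - 12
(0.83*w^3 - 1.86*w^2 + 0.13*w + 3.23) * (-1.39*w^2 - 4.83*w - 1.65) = -1.1537*w^5 - 1.4235*w^4 + 7.4336*w^3 - 2.0486*w^2 - 15.8154*w - 5.3295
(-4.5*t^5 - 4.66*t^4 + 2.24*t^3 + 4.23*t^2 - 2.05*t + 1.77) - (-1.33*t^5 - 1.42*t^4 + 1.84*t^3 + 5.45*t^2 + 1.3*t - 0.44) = -3.17*t^5 - 3.24*t^4 + 0.4*t^3 - 1.22*t^2 - 3.35*t + 2.21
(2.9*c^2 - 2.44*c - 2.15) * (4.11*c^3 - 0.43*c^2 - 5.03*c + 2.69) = 11.919*c^5 - 11.2754*c^4 - 22.3743*c^3 + 20.9987*c^2 + 4.2509*c - 5.7835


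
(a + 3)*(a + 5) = a^2 + 8*a + 15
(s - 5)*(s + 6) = s^2 + s - 30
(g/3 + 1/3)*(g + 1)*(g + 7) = g^3/3 + 3*g^2 + 5*g + 7/3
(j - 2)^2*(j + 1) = j^3 - 3*j^2 + 4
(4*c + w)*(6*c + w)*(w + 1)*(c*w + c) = 24*c^3*w^2 + 48*c^3*w + 24*c^3 + 10*c^2*w^3 + 20*c^2*w^2 + 10*c^2*w + c*w^4 + 2*c*w^3 + c*w^2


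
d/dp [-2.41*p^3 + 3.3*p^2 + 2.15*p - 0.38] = -7.23*p^2 + 6.6*p + 2.15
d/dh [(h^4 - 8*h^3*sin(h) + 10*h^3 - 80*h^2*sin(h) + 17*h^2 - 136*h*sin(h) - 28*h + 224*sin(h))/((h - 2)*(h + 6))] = 2*(-4*h^5*cos(h) + h^5 - 4*h^4*sin(h) - 56*h^4*cos(h) + 11*h^4 - 32*h^3*sin(h) - 180*h^3*cos(h) + 16*h^3 + 52*h^2*sin(h) + 320*h^2*cos(h) - 132*h^2 + 736*h*sin(h) + 1264*h*cos(h) - 204*h + 368*sin(h) - 1344*cos(h) + 168)/(h^4 + 8*h^3 - 8*h^2 - 96*h + 144)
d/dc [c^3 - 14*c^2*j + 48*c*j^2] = 3*c^2 - 28*c*j + 48*j^2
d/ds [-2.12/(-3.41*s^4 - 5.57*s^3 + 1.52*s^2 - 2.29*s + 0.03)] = (-28.9168*s^3 - 35.4252*s^2 + 6.4448*s - 4.8548)/(3.41*s^4 + 5.57*s^3 - 1.52*s^2 + 2.29*s - 0.03)^2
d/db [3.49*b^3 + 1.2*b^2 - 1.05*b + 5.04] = 10.47*b^2 + 2.4*b - 1.05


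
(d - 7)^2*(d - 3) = d^3 - 17*d^2 + 91*d - 147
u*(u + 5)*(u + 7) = u^3 + 12*u^2 + 35*u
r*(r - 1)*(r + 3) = r^3 + 2*r^2 - 3*r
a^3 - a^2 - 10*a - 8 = (a - 4)*(a + 1)*(a + 2)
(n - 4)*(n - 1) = n^2 - 5*n + 4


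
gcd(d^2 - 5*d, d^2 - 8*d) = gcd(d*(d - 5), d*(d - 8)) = d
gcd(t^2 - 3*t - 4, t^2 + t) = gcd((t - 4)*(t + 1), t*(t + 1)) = t + 1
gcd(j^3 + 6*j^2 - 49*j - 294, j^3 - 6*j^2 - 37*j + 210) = j^2 - j - 42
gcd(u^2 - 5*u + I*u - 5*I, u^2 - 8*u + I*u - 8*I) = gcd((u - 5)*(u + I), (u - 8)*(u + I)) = u + I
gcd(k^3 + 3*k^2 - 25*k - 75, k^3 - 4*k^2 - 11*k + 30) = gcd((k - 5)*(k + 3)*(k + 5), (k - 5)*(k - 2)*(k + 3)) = k^2 - 2*k - 15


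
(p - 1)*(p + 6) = p^2 + 5*p - 6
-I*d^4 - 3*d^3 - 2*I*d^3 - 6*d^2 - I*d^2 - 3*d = d*(d + 1)*(d - 3*I)*(-I*d - I)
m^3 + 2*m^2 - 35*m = m*(m - 5)*(m + 7)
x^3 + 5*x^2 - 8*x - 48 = (x - 3)*(x + 4)^2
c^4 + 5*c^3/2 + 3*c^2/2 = c^2*(c + 1)*(c + 3/2)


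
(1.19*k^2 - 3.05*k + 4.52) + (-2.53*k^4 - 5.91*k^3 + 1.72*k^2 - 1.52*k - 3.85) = -2.53*k^4 - 5.91*k^3 + 2.91*k^2 - 4.57*k + 0.669999999999999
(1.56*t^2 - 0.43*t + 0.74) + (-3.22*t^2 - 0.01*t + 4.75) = -1.66*t^2 - 0.44*t + 5.49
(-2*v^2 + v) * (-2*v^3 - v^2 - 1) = 4*v^5 - v^3 + 2*v^2 - v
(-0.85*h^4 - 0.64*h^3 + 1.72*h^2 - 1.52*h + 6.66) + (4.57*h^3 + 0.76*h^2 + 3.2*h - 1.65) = -0.85*h^4 + 3.93*h^3 + 2.48*h^2 + 1.68*h + 5.01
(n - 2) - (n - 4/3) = -2/3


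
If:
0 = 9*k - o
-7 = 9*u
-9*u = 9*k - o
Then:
No Solution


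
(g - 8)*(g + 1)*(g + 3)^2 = g^4 - g^3 - 41*g^2 - 111*g - 72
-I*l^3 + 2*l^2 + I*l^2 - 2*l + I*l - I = (l + I)^2*(-I*l + I)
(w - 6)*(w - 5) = w^2 - 11*w + 30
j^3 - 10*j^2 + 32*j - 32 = (j - 4)^2*(j - 2)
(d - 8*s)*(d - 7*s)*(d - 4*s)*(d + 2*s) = d^4 - 17*d^3*s + 78*d^2*s^2 + 8*d*s^3 - 448*s^4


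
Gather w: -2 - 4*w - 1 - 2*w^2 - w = -2*w^2 - 5*w - 3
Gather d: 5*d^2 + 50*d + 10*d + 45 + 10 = 5*d^2 + 60*d + 55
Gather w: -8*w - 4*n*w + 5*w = w*(-4*n - 3)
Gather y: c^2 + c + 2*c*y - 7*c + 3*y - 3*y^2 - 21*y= c^2 - 6*c - 3*y^2 + y*(2*c - 18)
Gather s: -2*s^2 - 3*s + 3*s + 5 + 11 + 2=18 - 2*s^2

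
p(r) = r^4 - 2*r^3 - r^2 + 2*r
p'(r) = 4*r^3 - 6*r^2 - 2*r + 2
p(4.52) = 221.32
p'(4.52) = 239.76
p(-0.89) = -0.53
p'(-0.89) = -3.79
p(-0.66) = -0.99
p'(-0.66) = -0.44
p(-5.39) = 1117.37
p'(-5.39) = -787.90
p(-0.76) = -0.89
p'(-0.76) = -1.70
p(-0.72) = -0.94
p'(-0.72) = -1.16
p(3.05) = 26.59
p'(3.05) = 53.58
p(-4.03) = 370.37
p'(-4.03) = -349.19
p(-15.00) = 57120.00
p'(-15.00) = -14818.00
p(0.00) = 0.00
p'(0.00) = 2.00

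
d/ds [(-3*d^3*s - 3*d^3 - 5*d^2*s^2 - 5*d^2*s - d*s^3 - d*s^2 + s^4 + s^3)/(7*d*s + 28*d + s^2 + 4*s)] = ((7*d + 2*s + 4)*(3*d^3*s + 3*d^3 + 5*d^2*s^2 + 5*d^2*s + d*s^3 + d*s^2 - s^4 - s^3) + (7*d*s + 28*d + s^2 + 4*s)*(-3*d^3 - 10*d^2*s - 5*d^2 - 3*d*s^2 - 2*d*s + 4*s^3 + 3*s^2))/(7*d*s + 28*d + s^2 + 4*s)^2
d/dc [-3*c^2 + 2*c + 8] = 2 - 6*c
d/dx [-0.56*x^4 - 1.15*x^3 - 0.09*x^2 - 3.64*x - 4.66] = -2.24*x^3 - 3.45*x^2 - 0.18*x - 3.64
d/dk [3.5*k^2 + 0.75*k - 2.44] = 7.0*k + 0.75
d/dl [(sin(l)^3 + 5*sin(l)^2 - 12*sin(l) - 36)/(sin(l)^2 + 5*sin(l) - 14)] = (sin(l)^4 + 10*sin(l)^3 - 5*sin(l)^2 - 68*sin(l) + 348)*cos(l)/((sin(l) - 2)^2*(sin(l) + 7)^2)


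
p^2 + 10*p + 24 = (p + 4)*(p + 6)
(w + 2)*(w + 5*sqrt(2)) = w^2 + 2*w + 5*sqrt(2)*w + 10*sqrt(2)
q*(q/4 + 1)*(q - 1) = q^3/4 + 3*q^2/4 - q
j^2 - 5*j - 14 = (j - 7)*(j + 2)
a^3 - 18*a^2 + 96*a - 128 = (a - 8)^2*(a - 2)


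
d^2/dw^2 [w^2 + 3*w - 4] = 2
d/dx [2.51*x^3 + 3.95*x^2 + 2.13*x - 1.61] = 7.53*x^2 + 7.9*x + 2.13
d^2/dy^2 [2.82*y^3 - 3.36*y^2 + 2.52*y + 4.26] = 16.92*y - 6.72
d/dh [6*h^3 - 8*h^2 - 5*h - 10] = 18*h^2 - 16*h - 5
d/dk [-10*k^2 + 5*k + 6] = 5 - 20*k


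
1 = 1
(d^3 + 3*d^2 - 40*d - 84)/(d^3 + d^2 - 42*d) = (d + 2)/d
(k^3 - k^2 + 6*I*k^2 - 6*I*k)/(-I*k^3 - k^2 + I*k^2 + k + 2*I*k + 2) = k*(I*k^2 - k*(6 + I) + 6)/(k^3 - k^2*(1 + I) + k*(-2 + I) + 2*I)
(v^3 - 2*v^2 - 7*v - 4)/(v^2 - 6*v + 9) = (v^3 - 2*v^2 - 7*v - 4)/(v^2 - 6*v + 9)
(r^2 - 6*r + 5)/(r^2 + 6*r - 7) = (r - 5)/(r + 7)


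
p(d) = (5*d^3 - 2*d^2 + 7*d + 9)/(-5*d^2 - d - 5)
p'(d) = (10*d + 1)*(5*d^3 - 2*d^2 + 7*d + 9)/(-5*d^2 - d - 5)^2 + (15*d^2 - 4*d + 7)/(-5*d^2 - d - 5) = (-25*d^4 - 10*d^3 - 38*d^2 + 110*d - 26)/(25*d^4 + 10*d^3 + 51*d^2 + 10*d + 25)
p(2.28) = -2.22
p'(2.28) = -0.69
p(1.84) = -1.95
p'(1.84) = -0.53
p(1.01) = -1.73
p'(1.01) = 0.08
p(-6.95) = 7.58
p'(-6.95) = -1.00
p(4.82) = -4.41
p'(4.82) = -0.94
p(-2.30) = 2.69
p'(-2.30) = -1.25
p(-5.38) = 5.99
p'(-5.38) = -1.01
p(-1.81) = 2.04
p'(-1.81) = -1.46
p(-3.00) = 3.51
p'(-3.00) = -1.11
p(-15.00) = 15.62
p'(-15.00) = -1.00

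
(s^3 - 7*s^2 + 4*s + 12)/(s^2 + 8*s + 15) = (s^3 - 7*s^2 + 4*s + 12)/(s^2 + 8*s + 15)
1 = 1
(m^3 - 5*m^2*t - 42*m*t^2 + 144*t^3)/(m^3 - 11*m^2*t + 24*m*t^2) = (m + 6*t)/m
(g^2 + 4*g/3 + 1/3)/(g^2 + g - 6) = (g^2 + 4*g/3 + 1/3)/(g^2 + g - 6)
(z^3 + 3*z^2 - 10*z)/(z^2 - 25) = z*(z - 2)/(z - 5)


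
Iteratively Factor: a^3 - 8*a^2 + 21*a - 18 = (a - 2)*(a^2 - 6*a + 9) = (a - 3)*(a - 2)*(a - 3)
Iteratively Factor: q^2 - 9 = (q + 3)*(q - 3)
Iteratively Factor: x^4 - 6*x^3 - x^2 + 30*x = (x)*(x^3 - 6*x^2 - x + 30) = x*(x - 3)*(x^2 - 3*x - 10) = x*(x - 3)*(x + 2)*(x - 5)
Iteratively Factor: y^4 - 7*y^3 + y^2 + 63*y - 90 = (y - 2)*(y^3 - 5*y^2 - 9*y + 45) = (y - 3)*(y - 2)*(y^2 - 2*y - 15) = (y - 5)*(y - 3)*(y - 2)*(y + 3)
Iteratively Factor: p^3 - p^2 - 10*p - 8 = (p - 4)*(p^2 + 3*p + 2) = (p - 4)*(p + 2)*(p + 1)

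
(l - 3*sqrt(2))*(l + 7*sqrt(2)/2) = l^2 + sqrt(2)*l/2 - 21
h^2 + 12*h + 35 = (h + 5)*(h + 7)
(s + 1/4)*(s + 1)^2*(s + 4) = s^4 + 25*s^3/4 + 21*s^2/2 + 25*s/4 + 1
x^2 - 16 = (x - 4)*(x + 4)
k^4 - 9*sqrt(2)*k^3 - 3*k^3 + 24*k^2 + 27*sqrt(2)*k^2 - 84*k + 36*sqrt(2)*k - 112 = (k - 4)*(k + 1)*(k - 7*sqrt(2))*(k - 2*sqrt(2))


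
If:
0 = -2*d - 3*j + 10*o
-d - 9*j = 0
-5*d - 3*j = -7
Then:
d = 3/2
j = -1/6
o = 1/4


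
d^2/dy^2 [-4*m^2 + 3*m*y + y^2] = 2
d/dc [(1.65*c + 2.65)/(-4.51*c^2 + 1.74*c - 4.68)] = (7.4415*c^2 + 23.903*c - 12.333)/(20.3401*c^4 - 15.6948*c^3 + 45.2412*c^2 - 16.2864*c + 21.9024)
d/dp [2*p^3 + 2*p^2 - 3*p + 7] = 6*p^2 + 4*p - 3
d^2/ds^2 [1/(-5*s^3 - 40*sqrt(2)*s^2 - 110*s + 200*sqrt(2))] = 2*((3*s + 8*sqrt(2))*(s^3 + 8*sqrt(2)*s^2 + 22*s - 40*sqrt(2)) - (3*s^2 + 16*sqrt(2)*s + 22)^2)/(5*(s^3 + 8*sqrt(2)*s^2 + 22*s - 40*sqrt(2))^3)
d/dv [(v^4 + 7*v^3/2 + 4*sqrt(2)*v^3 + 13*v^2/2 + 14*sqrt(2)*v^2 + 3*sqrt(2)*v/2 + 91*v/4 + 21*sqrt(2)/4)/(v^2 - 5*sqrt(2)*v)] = (8*v^5 - 44*sqrt(2)*v^4 + 14*v^4 - 320*v^3 - 140*sqrt(2)*v^3 - 651*v^2 - 136*sqrt(2)*v^2 - 42*sqrt(2)*v + 210)/(4*v^2*(v^2 - 10*sqrt(2)*v + 50))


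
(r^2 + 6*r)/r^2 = (r + 6)/r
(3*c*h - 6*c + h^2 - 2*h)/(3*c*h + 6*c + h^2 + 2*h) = (h - 2)/(h + 2)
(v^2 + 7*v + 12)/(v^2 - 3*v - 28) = (v + 3)/(v - 7)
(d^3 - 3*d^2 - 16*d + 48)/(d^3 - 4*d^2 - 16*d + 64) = (d - 3)/(d - 4)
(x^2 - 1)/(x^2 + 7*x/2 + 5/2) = 2*(x - 1)/(2*x + 5)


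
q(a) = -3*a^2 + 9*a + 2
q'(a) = 9 - 6*a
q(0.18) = 3.52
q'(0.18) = 7.92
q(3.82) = -7.40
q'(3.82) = -13.92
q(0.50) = 5.75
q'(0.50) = 6.00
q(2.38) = 6.43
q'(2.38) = -5.28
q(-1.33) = -15.28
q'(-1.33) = 16.98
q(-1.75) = -22.94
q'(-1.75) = 19.50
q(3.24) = -0.33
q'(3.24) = -10.44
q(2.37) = 6.48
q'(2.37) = -5.22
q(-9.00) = -322.00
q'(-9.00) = 63.00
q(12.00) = -322.00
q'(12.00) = -63.00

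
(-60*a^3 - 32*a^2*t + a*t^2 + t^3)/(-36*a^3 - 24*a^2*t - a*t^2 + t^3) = (5*a + t)/(3*a + t)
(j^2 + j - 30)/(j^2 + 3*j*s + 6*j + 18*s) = (j - 5)/(j + 3*s)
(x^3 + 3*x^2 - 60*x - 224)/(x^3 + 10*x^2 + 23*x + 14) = (x^2 - 4*x - 32)/(x^2 + 3*x + 2)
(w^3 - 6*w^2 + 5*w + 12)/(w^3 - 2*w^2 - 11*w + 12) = (w^2 - 2*w - 3)/(w^2 + 2*w - 3)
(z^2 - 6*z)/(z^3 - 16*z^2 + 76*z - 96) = z/(z^2 - 10*z + 16)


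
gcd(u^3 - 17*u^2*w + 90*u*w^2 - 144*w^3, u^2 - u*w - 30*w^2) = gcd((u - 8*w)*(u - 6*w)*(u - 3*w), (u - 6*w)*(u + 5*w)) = u - 6*w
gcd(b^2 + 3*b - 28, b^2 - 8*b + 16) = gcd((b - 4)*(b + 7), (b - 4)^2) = b - 4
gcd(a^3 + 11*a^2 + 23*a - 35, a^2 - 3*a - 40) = a + 5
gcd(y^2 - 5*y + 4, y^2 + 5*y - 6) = y - 1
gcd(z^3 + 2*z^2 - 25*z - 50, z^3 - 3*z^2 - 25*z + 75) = z^2 - 25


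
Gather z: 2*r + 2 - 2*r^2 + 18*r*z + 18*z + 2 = -2*r^2 + 2*r + z*(18*r + 18) + 4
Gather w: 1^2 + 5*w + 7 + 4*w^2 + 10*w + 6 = 4*w^2 + 15*w + 14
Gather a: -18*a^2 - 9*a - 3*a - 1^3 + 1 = -18*a^2 - 12*a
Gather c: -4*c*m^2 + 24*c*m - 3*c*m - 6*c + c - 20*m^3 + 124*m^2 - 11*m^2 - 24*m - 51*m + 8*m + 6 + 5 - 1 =c*(-4*m^2 + 21*m - 5) - 20*m^3 + 113*m^2 - 67*m + 10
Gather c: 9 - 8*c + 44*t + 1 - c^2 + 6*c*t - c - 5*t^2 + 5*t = -c^2 + c*(6*t - 9) - 5*t^2 + 49*t + 10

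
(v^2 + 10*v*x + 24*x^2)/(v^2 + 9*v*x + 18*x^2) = (v + 4*x)/(v + 3*x)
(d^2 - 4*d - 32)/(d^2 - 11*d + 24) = (d + 4)/(d - 3)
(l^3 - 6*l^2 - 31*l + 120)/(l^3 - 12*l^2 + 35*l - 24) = (l + 5)/(l - 1)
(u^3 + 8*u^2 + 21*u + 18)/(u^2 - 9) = (u^2 + 5*u + 6)/(u - 3)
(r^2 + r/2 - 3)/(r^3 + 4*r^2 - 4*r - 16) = (r - 3/2)/(r^2 + 2*r - 8)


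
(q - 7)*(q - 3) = q^2 - 10*q + 21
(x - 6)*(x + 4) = x^2 - 2*x - 24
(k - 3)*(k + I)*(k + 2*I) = k^3 - 3*k^2 + 3*I*k^2 - 2*k - 9*I*k + 6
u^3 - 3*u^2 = u^2*(u - 3)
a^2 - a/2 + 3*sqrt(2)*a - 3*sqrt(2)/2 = (a - 1/2)*(a + 3*sqrt(2))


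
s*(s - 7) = s^2 - 7*s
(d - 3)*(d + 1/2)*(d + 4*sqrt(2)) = d^3 - 5*d^2/2 + 4*sqrt(2)*d^2 - 10*sqrt(2)*d - 3*d/2 - 6*sqrt(2)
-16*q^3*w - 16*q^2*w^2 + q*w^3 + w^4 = w*(-4*q + w)*(q + w)*(4*q + w)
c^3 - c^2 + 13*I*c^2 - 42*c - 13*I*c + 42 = (c - 1)*(c + 6*I)*(c + 7*I)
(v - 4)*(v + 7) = v^2 + 3*v - 28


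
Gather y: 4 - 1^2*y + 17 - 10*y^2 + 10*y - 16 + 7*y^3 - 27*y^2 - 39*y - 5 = 7*y^3 - 37*y^2 - 30*y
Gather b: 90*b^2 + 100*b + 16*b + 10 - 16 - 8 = 90*b^2 + 116*b - 14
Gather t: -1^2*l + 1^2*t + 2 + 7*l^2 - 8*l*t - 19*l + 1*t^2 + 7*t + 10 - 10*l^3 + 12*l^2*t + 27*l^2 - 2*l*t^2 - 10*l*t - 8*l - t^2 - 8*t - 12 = -10*l^3 + 34*l^2 - 2*l*t^2 - 28*l + t*(12*l^2 - 18*l)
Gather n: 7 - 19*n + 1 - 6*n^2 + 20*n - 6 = -6*n^2 + n + 2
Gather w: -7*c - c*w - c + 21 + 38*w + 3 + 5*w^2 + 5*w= -8*c + 5*w^2 + w*(43 - c) + 24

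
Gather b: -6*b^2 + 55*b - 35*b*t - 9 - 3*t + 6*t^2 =-6*b^2 + b*(55 - 35*t) + 6*t^2 - 3*t - 9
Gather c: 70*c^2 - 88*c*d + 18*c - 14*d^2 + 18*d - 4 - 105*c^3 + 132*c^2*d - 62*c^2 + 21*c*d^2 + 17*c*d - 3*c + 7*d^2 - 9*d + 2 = -105*c^3 + c^2*(132*d + 8) + c*(21*d^2 - 71*d + 15) - 7*d^2 + 9*d - 2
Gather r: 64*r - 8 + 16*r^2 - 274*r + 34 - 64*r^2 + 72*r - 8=-48*r^2 - 138*r + 18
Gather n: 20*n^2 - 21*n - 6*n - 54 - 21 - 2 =20*n^2 - 27*n - 77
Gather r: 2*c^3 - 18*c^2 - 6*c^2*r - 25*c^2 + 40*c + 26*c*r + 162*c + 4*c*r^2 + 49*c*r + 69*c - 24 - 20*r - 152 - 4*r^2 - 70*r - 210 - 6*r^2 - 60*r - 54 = 2*c^3 - 43*c^2 + 271*c + r^2*(4*c - 10) + r*(-6*c^2 + 75*c - 150) - 440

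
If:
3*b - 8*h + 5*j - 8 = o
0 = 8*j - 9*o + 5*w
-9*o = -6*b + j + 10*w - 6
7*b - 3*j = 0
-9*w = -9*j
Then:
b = 3/25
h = -299/360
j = 7/25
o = 91/225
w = 7/25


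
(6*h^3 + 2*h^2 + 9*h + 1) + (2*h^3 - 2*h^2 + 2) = 8*h^3 + 9*h + 3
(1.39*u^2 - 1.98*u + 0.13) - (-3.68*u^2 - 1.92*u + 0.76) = 5.07*u^2 - 0.0600000000000001*u - 0.63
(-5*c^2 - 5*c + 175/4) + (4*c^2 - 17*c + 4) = -c^2 - 22*c + 191/4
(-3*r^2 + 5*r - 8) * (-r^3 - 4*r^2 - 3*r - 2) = 3*r^5 + 7*r^4 - 3*r^3 + 23*r^2 + 14*r + 16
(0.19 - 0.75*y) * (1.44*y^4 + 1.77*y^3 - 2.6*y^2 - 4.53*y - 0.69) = -1.08*y^5 - 1.0539*y^4 + 2.2863*y^3 + 2.9035*y^2 - 0.3432*y - 0.1311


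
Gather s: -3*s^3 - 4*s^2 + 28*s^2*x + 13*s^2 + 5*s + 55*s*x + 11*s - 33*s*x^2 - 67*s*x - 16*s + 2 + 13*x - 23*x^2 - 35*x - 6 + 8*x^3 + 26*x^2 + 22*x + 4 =-3*s^3 + s^2*(28*x + 9) + s*(-33*x^2 - 12*x) + 8*x^3 + 3*x^2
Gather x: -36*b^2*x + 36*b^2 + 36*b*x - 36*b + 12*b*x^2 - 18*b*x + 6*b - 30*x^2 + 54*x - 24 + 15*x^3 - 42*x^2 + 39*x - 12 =36*b^2 - 30*b + 15*x^3 + x^2*(12*b - 72) + x*(-36*b^2 + 18*b + 93) - 36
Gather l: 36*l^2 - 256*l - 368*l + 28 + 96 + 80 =36*l^2 - 624*l + 204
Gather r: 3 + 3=6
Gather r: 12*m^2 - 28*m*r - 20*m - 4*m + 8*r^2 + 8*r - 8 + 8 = 12*m^2 - 24*m + 8*r^2 + r*(8 - 28*m)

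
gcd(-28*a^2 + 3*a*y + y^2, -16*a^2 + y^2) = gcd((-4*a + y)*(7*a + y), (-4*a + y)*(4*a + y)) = -4*a + y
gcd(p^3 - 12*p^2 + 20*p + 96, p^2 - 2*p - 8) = p + 2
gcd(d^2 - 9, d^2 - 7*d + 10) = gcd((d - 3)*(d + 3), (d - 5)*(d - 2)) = 1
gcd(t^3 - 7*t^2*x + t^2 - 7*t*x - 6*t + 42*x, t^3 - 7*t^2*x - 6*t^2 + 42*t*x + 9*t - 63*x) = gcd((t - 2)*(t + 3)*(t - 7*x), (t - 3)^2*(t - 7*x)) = -t + 7*x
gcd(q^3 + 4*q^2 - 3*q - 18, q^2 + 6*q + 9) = q^2 + 6*q + 9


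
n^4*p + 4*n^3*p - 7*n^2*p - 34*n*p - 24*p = (n - 3)*(n + 2)*(n + 4)*(n*p + p)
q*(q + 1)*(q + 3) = q^3 + 4*q^2 + 3*q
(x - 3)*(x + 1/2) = x^2 - 5*x/2 - 3/2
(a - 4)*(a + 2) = a^2 - 2*a - 8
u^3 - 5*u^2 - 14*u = u*(u - 7)*(u + 2)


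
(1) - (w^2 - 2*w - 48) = -w^2 + 2*w + 49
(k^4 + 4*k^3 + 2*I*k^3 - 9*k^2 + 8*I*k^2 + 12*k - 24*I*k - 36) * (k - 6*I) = k^5 + 4*k^4 - 4*I*k^4 + 3*k^3 - 16*I*k^3 + 60*k^2 + 30*I*k^2 - 180*k - 72*I*k + 216*I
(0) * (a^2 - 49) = 0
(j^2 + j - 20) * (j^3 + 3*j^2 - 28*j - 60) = j^5 + 4*j^4 - 45*j^3 - 148*j^2 + 500*j + 1200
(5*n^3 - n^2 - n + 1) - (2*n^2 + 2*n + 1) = 5*n^3 - 3*n^2 - 3*n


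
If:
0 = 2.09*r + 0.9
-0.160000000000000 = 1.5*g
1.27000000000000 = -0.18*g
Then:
No Solution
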